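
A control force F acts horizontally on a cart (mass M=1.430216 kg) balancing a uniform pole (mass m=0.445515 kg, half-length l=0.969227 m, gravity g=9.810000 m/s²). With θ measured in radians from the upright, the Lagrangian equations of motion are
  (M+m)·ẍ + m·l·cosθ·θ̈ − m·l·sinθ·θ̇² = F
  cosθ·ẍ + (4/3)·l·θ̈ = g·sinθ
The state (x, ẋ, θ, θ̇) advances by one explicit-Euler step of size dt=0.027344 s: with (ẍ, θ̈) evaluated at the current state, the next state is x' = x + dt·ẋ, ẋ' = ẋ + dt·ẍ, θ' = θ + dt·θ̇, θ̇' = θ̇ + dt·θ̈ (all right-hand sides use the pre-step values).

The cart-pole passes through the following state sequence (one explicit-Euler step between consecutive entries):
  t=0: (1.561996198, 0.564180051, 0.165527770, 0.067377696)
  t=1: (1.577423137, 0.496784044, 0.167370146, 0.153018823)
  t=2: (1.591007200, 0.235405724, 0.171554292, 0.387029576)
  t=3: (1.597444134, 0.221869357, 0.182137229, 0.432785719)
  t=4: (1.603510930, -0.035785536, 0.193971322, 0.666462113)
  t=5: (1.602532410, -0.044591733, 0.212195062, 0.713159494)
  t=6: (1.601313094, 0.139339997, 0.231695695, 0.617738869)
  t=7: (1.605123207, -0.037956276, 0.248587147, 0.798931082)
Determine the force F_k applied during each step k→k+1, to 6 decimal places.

step 0→1:
  ẍ = (ẋ'−ẋ)/dt = (0.496784044−0.564180051)/0.027344 = -2.464746
  θ̈ = (θ̇'−θ̇)/dt = (0.153018823−0.067377696)/0.027344 = 3.131990
  sinθ=0.164773, cosθ=0.986332
  F = (M+m)·ẍ + m·l·cosθ·θ̈ − m·l·sinθ·θ̇² = -4.623200 + 1.333924 − 0.000323 = -3.289599
step 1→2:
  ẍ = (ẋ'−ẋ)/dt = (0.235405724−0.496784044)/0.027344 = -9.558891
  θ̈ = (θ̇'−θ̇)/dt = (0.387029576−0.153018823)/0.027344 = 8.558029
  sinθ=0.166590, cosθ=0.986026
  F = (M+m)·ẍ + m·l·cosθ·θ̈ − m·l·sinθ·θ̇² = -17.929908 + 3.643763 − 0.001684 = -14.287830
step 2→3:
  ẍ = (ẋ'−ẋ)/dt = (0.221869357−0.235405724)/0.027344 = -0.495040
  θ̈ = (θ̇'−θ̇)/dt = (0.432785719−0.387029576)/0.027344 = 1.673352
  sinθ=0.170714, cosθ=0.985321
  F = (M+m)·ẍ + m·l·cosθ·θ̈ − m·l·sinθ·θ̇² = -0.928561 + 0.711955 − 0.011042 = -0.227648
step 3→4:
  ẍ = (ẋ'−ẋ)/dt = (-0.035785536−0.221869357)/0.027344 = -9.422721
  θ̈ = (θ̇'−θ̇)/dt = (0.666462113−0.432785719)/0.027344 = 8.545801
  sinθ=0.181132, cosθ=0.983459
  F = (M+m)·ẍ + m·l·cosθ·θ̈ − m·l·sinθ·θ̇² = -17.674491 + 3.629082 − 0.014650 = -14.060058
step 4→5:
  ẍ = (ẋ'−ẋ)/dt = (-0.044591733−-0.035785536)/0.027344 = -0.322052
  θ̈ = (θ̇'−θ̇)/dt = (0.713159494−0.666462113)/0.027344 = 1.707774
  sinθ=0.192757, cosθ=0.981246
  F = (M+m)·ẍ + m·l·cosθ·θ̈ − m·l·sinθ·θ̇² = -0.604083 + 0.723596 − 0.036970 = 0.082543
step 5→6:
  ẍ = (ẋ'−ẋ)/dt = (0.139339997−-0.044591733)/0.027344 = 6.726585
  θ̈ = (θ̇'−θ̇)/dt = (0.617738869−0.713159494)/0.027344 = -3.489637
  sinθ=0.210606, cosθ=0.977571
  F = (M+m)·ẍ + m·l·cosθ·θ̈ − m·l·sinθ·θ̇² = 12.617263 + -1.473046 − 0.046252 = 11.097965
step 6→7:
  ẍ = (ẋ'−ẋ)/dt = (-0.037956276−0.139339997)/0.027344 = -6.483919
  θ̈ = (θ̇'−θ̇)/dt = (0.798931082−0.617738869)/0.027344 = 6.626397
  sinθ=0.229628, cosθ=0.973278
  F = (M+m)·ẍ + m·l·cosθ·θ̈ − m·l·sinθ·θ̇² = -12.162087 + 2.784854 − 0.037838 = -9.415071

F_0 = -3.289599 N
F_1 = -14.287830 N
F_2 = -0.227648 N
F_3 = -14.060058 N
F_4 = 0.082543 N
F_5 = 11.097965 N
F_6 = -9.415071 N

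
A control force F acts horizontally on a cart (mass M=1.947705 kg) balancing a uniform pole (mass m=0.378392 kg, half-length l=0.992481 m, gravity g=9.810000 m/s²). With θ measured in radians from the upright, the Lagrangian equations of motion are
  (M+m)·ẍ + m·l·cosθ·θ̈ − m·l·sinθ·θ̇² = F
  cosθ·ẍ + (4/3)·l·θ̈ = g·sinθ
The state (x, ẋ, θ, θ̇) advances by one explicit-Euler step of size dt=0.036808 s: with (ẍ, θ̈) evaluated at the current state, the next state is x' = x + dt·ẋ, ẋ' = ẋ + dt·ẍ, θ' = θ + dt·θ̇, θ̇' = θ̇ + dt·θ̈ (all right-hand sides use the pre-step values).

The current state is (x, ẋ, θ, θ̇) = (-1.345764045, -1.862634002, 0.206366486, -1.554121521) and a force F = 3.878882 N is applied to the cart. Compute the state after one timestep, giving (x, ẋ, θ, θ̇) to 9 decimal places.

sinθ=0.204904843, cosθ=0.978781899
temp = (F + m·l·θ̇²·sinθ)/(M+m) = (3.878882 + 0.185860165)/2.326097 = 1.747451703
θ̈ = (g·sinθ − cosθ·temp)/(l·(4/3 − m·cos²θ/(M+m))) = 0.256488836
ẍ = temp − m·l·θ̈·cosθ/(M+m) = 1.706920386
Euler: x'=-1.345764045+0.036808·-1.862634002=-1.414323877, ẋ'=-1.862634002+0.036808·1.706920386=-1.799805676
       θ'=0.206366486+0.036808·-1.554121521=0.149162381, θ̇'=-1.554121521+0.036808·0.256488836=-1.544680680

(-1.414323877, -1.799805676, 0.149162381, -1.544680680)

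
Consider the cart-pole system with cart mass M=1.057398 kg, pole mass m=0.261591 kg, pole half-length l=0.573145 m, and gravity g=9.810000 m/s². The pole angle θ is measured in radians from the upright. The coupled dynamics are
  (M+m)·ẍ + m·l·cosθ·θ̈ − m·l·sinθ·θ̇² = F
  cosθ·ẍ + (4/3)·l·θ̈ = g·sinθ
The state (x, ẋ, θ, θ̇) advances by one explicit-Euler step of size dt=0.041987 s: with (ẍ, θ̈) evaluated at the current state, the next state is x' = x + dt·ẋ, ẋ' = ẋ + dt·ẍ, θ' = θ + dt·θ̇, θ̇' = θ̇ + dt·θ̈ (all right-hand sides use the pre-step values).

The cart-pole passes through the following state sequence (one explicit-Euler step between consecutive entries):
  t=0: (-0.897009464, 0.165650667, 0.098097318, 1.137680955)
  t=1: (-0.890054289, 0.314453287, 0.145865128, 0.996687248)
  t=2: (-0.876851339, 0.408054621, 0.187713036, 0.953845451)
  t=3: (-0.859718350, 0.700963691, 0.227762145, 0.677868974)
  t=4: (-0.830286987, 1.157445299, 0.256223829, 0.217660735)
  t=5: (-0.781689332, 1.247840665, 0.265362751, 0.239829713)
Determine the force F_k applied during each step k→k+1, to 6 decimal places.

step 0→1:
  ẍ = (ẋ'−ẋ)/dt = (0.314453287−0.165650667)/0.041987 = 3.544016
  θ̈ = (θ̇'−θ̇)/dt = (0.996687248−1.137680955)/0.041987 = -3.358032
  sinθ=0.097940, cosθ=0.995192
  F = (M+m)·ẍ + m·l·cosθ·θ̈ − m·l·sinθ·θ̇² = 4.674519 + -0.501048 − 0.019006 = 4.154465
step 1→2:
  ẍ = (ẋ'−ẋ)/dt = (0.408054621−0.314453287)/0.041987 = 2.229293
  θ̈ = (θ̇'−θ̇)/dt = (0.953845451−0.996687248)/0.041987 = -1.020359
  sinθ=0.145348, cosθ=0.989381
  F = (M+m)·ẍ + m·l·cosθ·θ̈ − m·l·sinθ·θ̇² = 2.940413 + -0.151357 − 0.021648 = 2.767408
step 2→3:
  ẍ = (ẋ'−ẋ)/dt = (0.700963691−0.408054621)/0.041987 = 6.976185
  θ̈ = (θ̇'−θ̇)/dt = (0.677868974−0.953845451)/0.041987 = -6.572903
  sinθ=0.186613, cosθ=0.982434
  F = (M+m)·ẍ + m·l·cosθ·θ̈ − m·l·sinθ·θ̇² = 9.201511 + -0.968161 − 0.025456 = 8.207894
step 3→4:
  ẍ = (ẋ'−ẋ)/dt = (1.157445299−0.700963691)/0.041987 = 10.871975
  θ̈ = (θ̇'−θ̇)/dt = (0.217660735−0.677868974)/0.041987 = -10.960732
  sinθ=0.225798, cosθ=0.974174
  F = (M+m)·ẍ + m·l·cosθ·θ̈ − m·l·sinθ·θ̇² = 14.340015 + -1.600897 − 0.015556 = 12.723562
step 4→5:
  ẍ = (ẋ'−ẋ)/dt = (1.247840665−1.157445299)/0.041987 = 2.152937
  θ̈ = (θ̇'−θ̇)/dt = (0.239829713−0.217660735)/0.041987 = 0.527996
  sinθ=0.253429, cosθ=0.967354
  F = (M+m)·ẍ + m·l·cosθ·θ̈ − m·l·sinθ·θ̇² = 2.839700 + 0.076578 − 0.001800 = 2.914478

F_0 = 4.154465 N
F_1 = 2.767408 N
F_2 = 8.207894 N
F_3 = 12.723562 N
F_4 = 2.914478 N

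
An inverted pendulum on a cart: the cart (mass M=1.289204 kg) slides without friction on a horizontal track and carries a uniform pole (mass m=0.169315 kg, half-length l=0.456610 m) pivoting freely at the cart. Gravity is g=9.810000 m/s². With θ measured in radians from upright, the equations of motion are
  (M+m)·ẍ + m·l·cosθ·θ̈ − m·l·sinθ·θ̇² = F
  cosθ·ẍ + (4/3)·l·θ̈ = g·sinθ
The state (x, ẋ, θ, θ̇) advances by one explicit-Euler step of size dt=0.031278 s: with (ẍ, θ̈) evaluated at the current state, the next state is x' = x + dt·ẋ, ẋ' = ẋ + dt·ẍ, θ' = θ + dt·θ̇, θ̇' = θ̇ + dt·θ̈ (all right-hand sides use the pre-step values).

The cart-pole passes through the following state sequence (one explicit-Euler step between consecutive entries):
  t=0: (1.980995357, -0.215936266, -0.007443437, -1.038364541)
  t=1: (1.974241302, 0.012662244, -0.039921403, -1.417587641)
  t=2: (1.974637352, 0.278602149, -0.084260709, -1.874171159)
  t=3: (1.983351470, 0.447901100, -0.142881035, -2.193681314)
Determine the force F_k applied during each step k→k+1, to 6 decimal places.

F_0 = 9.723045 N
F_1 = 11.279544 N
F_2 = 7.130462 N

step 0→1:
  ẍ = (ẋ'−ẋ)/dt = (0.012662244−-0.215936266)/0.031278 = 7.308604
  θ̈ = (θ̇'−θ̇)/dt = (-1.417587641−-1.038364541)/0.031278 = -12.124276
  sinθ=-0.007443, cosθ=0.999972
  F = (M+m)·ẍ + m·l·cosθ·θ̈ − m·l·sinθ·θ̇² = 10.659738 + -0.937313 − -0.000620 = 9.723045
step 1→2:
  ẍ = (ẋ'−ẋ)/dt = (0.278602149−0.012662244)/0.031278 = 8.502459
  θ̈ = (θ̇'−θ̇)/dt = (-1.874171159−-1.417587641)/0.031278 = -14.597593
  sinθ=-0.039911, cosθ=0.999203
  F = (M+m)·ẍ + m·l·cosθ·θ̈ − m·l·sinθ·θ̇² = 12.400998 + -1.127654 − -0.006201 = 11.279544
step 2→3:
  ẍ = (ẋ'−ẋ)/dt = (0.447901100−0.278602149)/0.031278 = 5.412717
  θ̈ = (θ̇'−θ̇)/dt = (-2.193681314−-1.874171159)/0.031278 = -10.215172
  sinθ=-0.084161, cosθ=0.996452
  F = (M+m)·ẍ + m·l·cosθ·θ̈ − m·l·sinθ·θ̇² = 7.894550 + -0.786942 − -0.022854 = 7.130462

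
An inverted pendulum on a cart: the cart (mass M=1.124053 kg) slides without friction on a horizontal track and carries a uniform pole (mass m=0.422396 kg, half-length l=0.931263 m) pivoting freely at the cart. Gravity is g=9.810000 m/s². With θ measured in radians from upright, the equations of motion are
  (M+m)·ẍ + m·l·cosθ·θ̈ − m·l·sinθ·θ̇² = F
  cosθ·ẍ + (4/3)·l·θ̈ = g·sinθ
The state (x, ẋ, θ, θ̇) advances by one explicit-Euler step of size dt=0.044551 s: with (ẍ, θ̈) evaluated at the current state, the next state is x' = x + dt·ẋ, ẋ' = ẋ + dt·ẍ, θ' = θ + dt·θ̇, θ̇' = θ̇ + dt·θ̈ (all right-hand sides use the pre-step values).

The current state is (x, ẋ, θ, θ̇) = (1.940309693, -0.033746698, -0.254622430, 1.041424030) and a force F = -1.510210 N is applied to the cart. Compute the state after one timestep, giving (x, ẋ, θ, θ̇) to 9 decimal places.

sinθ=-0.251880030, cosθ=0.967758467
temp = (F + m·l·θ̇²·sinθ)/(M+m) = (-1.510210 + -0.107458573)/1.546449 = -1.046053619
θ̈ = (g·sinθ − cosθ·temp)/(l·(4/3 − m·cos²θ/(M+m))) = -1.453590404
ẍ = temp − m·l·θ̈·cosθ/(M+m) = -0.688232829
Euler: x'=1.940309693+0.044551·-0.033746698=1.938806244, ẋ'=-0.033746698+0.044551·-0.688232829=-0.064408159
       θ'=-0.254622430+0.044551·1.041424030=-0.208225948, θ̇'=1.041424030+0.044551·-1.453590404=0.976665124

(1.938806244, -0.064408159, -0.208225948, 0.976665124)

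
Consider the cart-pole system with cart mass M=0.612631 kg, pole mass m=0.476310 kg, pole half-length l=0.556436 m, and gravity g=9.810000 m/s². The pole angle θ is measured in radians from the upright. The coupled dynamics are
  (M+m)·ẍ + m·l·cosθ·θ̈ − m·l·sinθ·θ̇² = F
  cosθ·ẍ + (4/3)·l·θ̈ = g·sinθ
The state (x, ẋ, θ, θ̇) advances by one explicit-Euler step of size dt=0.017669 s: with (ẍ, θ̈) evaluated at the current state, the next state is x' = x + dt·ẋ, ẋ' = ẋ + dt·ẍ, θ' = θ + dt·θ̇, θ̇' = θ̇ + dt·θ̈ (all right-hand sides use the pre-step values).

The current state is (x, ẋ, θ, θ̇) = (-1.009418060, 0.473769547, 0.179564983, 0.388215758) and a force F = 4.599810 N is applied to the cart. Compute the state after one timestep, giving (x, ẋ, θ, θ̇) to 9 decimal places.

sinθ=0.178601568, cosθ=0.983921481
temp = (F + m·l·θ̇²·sinθ)/(M+m) = (4.599810 + 0.007134056)/1.088941 = 4.230664523
θ̈ = (g·sinθ − cosθ·temp)/(l·(4/3 − m·cos²θ/(M+m))) = -4.761228013
ẍ = temp − m·l·θ̈·cosθ/(M+m) = 5.370861779
Euler: x'=-1.009418060+0.017669·0.473769547=-1.001047026, ẋ'=0.473769547+0.017669·5.370861779=0.568667304
       θ'=0.179564983+0.017669·0.388215758=0.186424367, θ̇'=0.388215758+0.017669·-4.761228013=0.304089620

(-1.001047026, 0.568667304, 0.186424367, 0.304089620)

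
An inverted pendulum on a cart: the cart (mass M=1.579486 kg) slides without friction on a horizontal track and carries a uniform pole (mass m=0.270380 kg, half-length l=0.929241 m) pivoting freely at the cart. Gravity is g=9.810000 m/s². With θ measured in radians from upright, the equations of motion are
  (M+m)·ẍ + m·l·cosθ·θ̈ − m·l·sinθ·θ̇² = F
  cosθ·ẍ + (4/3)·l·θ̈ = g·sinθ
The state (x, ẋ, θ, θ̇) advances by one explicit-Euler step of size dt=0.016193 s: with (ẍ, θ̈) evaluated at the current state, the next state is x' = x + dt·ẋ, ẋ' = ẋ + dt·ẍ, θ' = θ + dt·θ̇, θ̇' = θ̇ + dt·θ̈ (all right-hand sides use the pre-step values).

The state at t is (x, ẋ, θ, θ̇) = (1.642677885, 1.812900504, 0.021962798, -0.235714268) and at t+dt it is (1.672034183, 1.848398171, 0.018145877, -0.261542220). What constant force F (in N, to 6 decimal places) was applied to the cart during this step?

F = 3.654252 N

ẍ = (ẋ'−ẋ)/dt = (1.848398171−1.812900504)/0.016193 = 2.192161
θ̈ = (θ̇'−θ̇)/dt = (-0.261542220−-0.235714268)/0.016193 = -1.595007
sinθ=0.021961, cosθ=0.999759
F = (M+m)·ẍ + m·l·cosθ·θ̈ − m·l·sinθ·θ̇² = 4.055205 + -0.400646 − 0.000307 = 3.654252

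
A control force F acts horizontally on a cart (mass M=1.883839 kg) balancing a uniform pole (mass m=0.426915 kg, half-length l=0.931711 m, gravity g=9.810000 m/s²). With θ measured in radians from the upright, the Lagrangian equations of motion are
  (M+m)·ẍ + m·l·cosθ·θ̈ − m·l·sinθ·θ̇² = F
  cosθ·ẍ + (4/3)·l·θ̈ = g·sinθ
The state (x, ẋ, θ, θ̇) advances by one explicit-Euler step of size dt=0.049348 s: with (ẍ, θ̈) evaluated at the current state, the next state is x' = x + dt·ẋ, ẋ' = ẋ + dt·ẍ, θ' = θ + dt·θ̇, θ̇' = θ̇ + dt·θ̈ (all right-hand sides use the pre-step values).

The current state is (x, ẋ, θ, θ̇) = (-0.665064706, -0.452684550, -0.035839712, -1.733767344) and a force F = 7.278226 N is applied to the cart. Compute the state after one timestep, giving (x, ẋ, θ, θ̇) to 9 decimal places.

(-0.687403783, -0.270561961, -0.121397663, -1.894239902)

sinθ=-0.035832040, cosθ=0.999357826
temp = (F + m·l·θ̇²·sinθ)/(M+m) = (7.278226 + -0.042842599)/2.310754 = 3.131178568
θ̈ = (g·sinθ − cosθ·temp)/(l·(4/3 − m·cos²θ/(M+m))) = -3.251855361
ẍ = temp − m·l·θ̈·cosθ/(M+m) = 3.690576894
Euler: x'=-0.665064706+0.049348·-0.452684550=-0.687403783, ẋ'=-0.452684550+0.049348·3.690576894=-0.270561961
       θ'=-0.035839712+0.049348·-1.733767344=-0.121397663, θ̇'=-1.733767344+0.049348·-3.251855361=-1.894239902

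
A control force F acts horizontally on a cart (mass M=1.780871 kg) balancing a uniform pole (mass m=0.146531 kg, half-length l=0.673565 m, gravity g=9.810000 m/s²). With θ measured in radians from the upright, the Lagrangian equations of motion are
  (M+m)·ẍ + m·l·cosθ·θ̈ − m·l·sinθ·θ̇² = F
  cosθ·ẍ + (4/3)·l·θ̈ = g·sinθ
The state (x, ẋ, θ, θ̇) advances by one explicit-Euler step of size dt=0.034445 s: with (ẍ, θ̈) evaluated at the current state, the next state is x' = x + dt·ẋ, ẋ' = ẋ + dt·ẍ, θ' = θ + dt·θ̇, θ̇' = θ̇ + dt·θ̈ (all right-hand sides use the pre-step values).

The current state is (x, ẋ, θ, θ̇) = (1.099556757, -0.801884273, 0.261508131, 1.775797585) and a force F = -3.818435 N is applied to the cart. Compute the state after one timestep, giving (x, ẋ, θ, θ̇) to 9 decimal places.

(1.071935853, -0.877522690, 0.322675479, 1.954430788)

sinθ=0.258537702, cosθ=0.966001168
temp = (F + m·l·θ̇²·sinθ)/(M+m) = (-3.818435 + 0.080467375)/1.927402 = -1.939381419
θ̈ = (g·sinθ − cosθ·temp)/(l·(4/3 − m·cos²θ/(M+m))) = 5.186041601
ẍ = temp − m·l·θ̈·cosθ/(M+m) = -2.195918629
Euler: x'=1.099556757+0.034445·-0.801884273=1.071935853, ẋ'=-0.801884273+0.034445·-2.195918629=-0.877522690
       θ'=0.261508131+0.034445·1.775797585=0.322675479, θ̇'=1.775797585+0.034445·5.186041601=1.954430788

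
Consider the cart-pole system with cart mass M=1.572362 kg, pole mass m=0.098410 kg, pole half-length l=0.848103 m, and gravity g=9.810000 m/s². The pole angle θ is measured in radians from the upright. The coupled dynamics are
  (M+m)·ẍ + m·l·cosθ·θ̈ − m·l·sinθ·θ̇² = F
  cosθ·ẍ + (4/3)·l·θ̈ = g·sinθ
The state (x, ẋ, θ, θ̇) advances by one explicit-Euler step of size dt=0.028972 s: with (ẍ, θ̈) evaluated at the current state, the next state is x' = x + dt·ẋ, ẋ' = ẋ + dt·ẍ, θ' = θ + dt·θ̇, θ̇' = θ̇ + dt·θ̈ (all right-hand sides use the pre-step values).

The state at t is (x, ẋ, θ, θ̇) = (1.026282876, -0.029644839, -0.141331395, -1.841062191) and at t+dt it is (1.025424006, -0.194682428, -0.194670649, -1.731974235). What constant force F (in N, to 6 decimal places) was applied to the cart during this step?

ẍ = (ẋ'−ẋ)/dt = (-0.194682428−-0.029644839)/0.028972 = -5.696451
θ̈ = (θ̇'−θ̇)/dt = (-1.731974235−-1.841062191)/0.028972 = 3.765289
sinθ=-0.140861, cosθ=0.990029
F = (M+m)·ẍ + m·l·cosθ·θ̈ − m·l·sinθ·θ̇² = -9.517471 + 0.311125 − -0.039849 = -9.166498

F = -9.166498 N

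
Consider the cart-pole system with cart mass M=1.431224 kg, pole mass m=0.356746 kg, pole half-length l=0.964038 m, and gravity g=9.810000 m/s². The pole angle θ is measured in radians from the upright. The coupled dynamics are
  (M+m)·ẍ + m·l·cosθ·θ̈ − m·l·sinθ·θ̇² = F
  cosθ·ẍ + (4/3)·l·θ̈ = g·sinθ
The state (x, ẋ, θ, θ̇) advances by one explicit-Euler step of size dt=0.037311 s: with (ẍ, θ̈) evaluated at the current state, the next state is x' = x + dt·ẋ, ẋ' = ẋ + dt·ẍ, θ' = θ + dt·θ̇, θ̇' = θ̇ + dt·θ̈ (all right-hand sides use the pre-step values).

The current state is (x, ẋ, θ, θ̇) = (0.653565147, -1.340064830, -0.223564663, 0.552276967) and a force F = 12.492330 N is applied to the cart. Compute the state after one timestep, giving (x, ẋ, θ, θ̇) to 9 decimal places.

sinθ=-0.221706975, cosθ=0.975113336
temp = (F + m·l·θ̇²·sinθ)/(M+m) = (12.492330 + -0.023256614)/1.787970 = 6.973871701
θ̈ = (g·sinθ − cosθ·temp)/(l·(4/3 − m·cos²θ/(M+m))) = -8.140911617
ẍ = temp − m·l·θ̈·cosθ/(M+m) = 8.500808894
Euler: x'=0.653565147+0.037311·-1.340064830=0.603565988, ẋ'=-1.340064830+0.037311·8.500808894=-1.022891149
       θ'=-0.223564663+0.037311·0.552276967=-0.202958657, θ̇'=0.552276967+0.037311·-8.140911617=0.248531414

(0.603565988, -1.022891149, -0.202958657, 0.248531414)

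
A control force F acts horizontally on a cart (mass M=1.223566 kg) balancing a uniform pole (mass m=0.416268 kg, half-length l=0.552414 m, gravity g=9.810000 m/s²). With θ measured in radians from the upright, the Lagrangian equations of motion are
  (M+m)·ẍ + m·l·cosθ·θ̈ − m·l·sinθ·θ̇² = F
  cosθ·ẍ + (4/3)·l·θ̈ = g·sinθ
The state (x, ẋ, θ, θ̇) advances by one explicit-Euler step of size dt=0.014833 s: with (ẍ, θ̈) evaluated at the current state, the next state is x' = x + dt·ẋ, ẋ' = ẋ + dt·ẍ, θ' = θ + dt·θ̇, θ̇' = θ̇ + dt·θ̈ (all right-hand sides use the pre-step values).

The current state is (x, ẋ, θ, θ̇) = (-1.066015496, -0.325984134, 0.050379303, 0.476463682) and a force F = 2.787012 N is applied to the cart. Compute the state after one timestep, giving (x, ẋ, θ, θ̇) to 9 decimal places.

sinθ=0.050357995, cosθ=0.998731231
temp = (F + m·l·θ̇²·sinθ)/(M+m) = (2.787012 + 0.002628850)/1.639834 = 1.701172710
θ̈ = (g·sinθ − cosθ·temp)/(l·(4/3 − m·cos²θ/(M+m))) = -2.019516626
ẍ = temp − m·l·θ̈·cosθ/(M+m) = 1.984008185
Euler: x'=-1.066015496+0.014833·-0.325984134=-1.070850819, ẋ'=-0.325984134+0.014833·1.984008185=-0.296555341
       θ'=0.050379303+0.014833·0.476463682=0.057446689, θ̇'=0.476463682+0.014833·-2.019516626=0.446508192

(-1.070850819, -0.296555341, 0.057446689, 0.446508192)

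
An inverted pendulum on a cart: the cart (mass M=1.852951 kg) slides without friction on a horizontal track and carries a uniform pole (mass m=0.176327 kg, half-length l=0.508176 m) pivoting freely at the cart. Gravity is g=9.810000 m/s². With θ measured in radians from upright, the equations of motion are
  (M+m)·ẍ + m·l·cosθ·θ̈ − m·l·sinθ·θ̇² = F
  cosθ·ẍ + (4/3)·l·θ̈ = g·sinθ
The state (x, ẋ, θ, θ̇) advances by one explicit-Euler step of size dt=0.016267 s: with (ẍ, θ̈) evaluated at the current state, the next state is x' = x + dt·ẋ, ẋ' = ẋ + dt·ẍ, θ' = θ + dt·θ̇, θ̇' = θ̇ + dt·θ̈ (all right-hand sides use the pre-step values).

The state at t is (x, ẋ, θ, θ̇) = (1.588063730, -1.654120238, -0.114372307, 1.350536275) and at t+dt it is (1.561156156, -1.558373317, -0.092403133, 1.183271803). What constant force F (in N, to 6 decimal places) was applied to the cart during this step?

ẍ = (ẋ'−ẋ)/dt = (-1.558373317−-1.654120238)/0.016267 = 5.885961
θ̈ = (θ̇'−θ̇)/dt = (1.183271803−1.350536275)/0.016267 = -10.282441
sinθ=-0.114123, cosθ=0.993467
F = (M+m)·ẍ + m·l·cosθ·θ̈ − m·l·sinθ·θ̇² = 11.944250 + -0.915340 − -0.018652 = 11.047562

F = 11.047562 N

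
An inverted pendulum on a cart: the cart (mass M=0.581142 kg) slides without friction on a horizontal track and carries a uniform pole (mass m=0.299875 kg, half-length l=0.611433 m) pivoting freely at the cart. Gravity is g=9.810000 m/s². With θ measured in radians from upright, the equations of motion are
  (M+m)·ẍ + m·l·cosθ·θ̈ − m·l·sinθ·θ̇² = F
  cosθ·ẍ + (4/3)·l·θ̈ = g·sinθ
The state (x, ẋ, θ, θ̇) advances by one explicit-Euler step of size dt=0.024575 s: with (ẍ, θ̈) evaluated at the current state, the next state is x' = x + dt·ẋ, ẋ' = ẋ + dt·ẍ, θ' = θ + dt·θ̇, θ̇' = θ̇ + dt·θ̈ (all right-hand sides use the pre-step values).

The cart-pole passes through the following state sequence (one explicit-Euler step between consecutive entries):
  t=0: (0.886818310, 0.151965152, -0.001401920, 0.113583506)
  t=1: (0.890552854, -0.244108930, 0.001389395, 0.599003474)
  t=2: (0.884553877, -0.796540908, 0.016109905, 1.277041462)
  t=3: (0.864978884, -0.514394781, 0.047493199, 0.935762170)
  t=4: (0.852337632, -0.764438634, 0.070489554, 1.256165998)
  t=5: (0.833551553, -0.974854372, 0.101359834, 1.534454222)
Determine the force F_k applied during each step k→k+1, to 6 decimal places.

step 0→1:
  ẍ = (ẋ'−ẋ)/dt = (-0.244108930−0.151965152)/0.024575 = -16.116951
  θ̈ = (θ̇'−θ̇)/dt = (0.599003474−0.113583506)/0.024575 = 19.752593
  sinθ=-0.001402, cosθ=0.999999
  F = (M+m)·ẍ + m·l·cosθ·θ̈ − m·l·sinθ·θ̇² = -14.199308 + 3.621703 − -0.000003 = -10.577602
step 1→2:
  ẍ = (ẋ'−ẋ)/dt = (-0.796540908−-0.244108930)/0.024575 = -22.479429
  θ̈ = (θ̇'−θ̇)/dt = (1.277041462−0.599003474)/0.024575 = 27.590559
  sinθ=0.001389, cosθ=0.999999
  F = (M+m)·ẍ + m·l·cosθ·θ̈ − m·l·sinθ·θ̇² = -19.804759 + 5.058820 − 0.000091 = -14.746031
step 2→3:
  ẍ = (ẋ'−ẋ)/dt = (-0.514394781−-0.796540908)/0.024575 = 11.481022
  θ̈ = (θ̇'−θ̇)/dt = (0.935762170−1.277041462)/0.024575 = -13.887255
  sinθ=0.016109, cosθ=0.999870
  F = (M+m)·ẍ + m·l·cosθ·θ̈ − m·l·sinθ·θ̇² = 10.114976 + -2.545946 − 0.004817 = 7.564213
step 3→4:
  ẍ = (ẋ'−ẋ)/dt = (-0.764438634−-0.514394781)/0.024575 = -10.174724
  θ̈ = (θ̇'−θ̇)/dt = (1.256165998−0.935762170)/0.024575 = 13.037796
  sinθ=0.047475, cosθ=0.998872
  F = (M+m)·ẍ + m·l·cosθ·θ̈ − m·l·sinθ·θ̇² = -8.964105 + 2.387830 − 0.007622 = -6.583898
step 4→5:
  ẍ = (ẋ'−ẋ)/dt = (-0.974854372−-0.764438634)/0.024575 = -8.562187
  θ̈ = (θ̇'−θ̇)/dt = (1.534454222−1.256165998)/0.024575 = 11.324038
  sinθ=0.070431, cosθ=0.997517
  F = (M+m)·ẍ + m·l·cosθ·θ̈ − m·l·sinθ·θ̇² = -7.543432 + 2.071145 − 0.020377 = -5.492664

F_0 = -10.577602 N
F_1 = -14.746031 N
F_2 = 7.564213 N
F_3 = -6.583898 N
F_4 = -5.492664 N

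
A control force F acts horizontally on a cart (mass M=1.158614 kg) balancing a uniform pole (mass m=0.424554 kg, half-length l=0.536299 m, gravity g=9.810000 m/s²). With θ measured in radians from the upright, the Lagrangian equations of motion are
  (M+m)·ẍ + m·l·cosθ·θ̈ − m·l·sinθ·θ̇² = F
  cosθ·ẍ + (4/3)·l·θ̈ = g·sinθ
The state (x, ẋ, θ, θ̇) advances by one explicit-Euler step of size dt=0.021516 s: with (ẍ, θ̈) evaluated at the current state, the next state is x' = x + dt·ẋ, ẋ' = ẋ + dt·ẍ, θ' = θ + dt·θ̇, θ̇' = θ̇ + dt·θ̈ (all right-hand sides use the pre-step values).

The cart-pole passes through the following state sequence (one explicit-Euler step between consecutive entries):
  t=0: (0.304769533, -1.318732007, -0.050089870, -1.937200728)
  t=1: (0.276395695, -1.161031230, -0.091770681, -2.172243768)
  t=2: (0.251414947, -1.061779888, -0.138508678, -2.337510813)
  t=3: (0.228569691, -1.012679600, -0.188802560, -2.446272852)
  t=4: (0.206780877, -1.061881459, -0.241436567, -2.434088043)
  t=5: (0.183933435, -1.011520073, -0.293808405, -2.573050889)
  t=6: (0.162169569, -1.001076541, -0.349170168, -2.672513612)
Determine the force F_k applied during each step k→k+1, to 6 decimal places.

step 0→1:
  ẍ = (ẋ'−ẋ)/dt = (-1.161031230−-1.318732007)/0.021516 = 7.329465
  θ̈ = (θ̇'−θ̇)/dt = (-2.172243768−-1.937200728)/0.021516 = -10.924105
  sinθ=-0.050069, cosθ=0.998746
  F = (M+m)·ẍ + m·l·cosθ·θ̈ − m·l·sinθ·θ̇² = 11.603775 + -2.484167 − -0.042782 = 9.162390
step 1→2:
  ẍ = (ẋ'−ẋ)/dt = (-1.061779888−-1.161031230)/0.021516 = 4.612909
  θ̈ = (θ̇'−θ̇)/dt = (-2.337510813−-2.172243768)/0.021516 = -7.681123
  sinθ=-0.091642, cosθ=0.995792
  F = (M+m)·ẍ + m·l·cosθ·θ̈ − m·l·sinθ·θ̇² = 7.303009 + -1.741539 − -0.098458 = 5.659928
step 2→3:
  ẍ = (ẋ'−ẋ)/dt = (-1.012679600−-1.061779888)/0.021516 = 2.282036
  θ̈ = (θ̇'−θ̇)/dt = (-2.446272852−-2.337510813)/0.021516 = -5.054938
  sinθ=-0.138066, cosθ=0.990423
  F = (M+m)·ẍ + m·l·cosθ·θ̈ − m·l·sinθ·θ̇² = 3.612846 + -1.139925 − -0.171765 = 2.644686
step 3→4:
  ẍ = (ẋ'−ẋ)/dt = (-1.061881459−-1.012679600)/0.021516 = -2.286757
  θ̈ = (θ̇'−θ̇)/dt = (-2.434088043−-2.446272852)/0.021516 = 0.566314
  sinθ=-0.187683, cosθ=0.982230
  F = (M+m)·ẍ + m·l·cosθ·θ̈ − m·l·sinθ·θ̇² = -3.620320 + 0.126651 − -0.255726 = -3.237943
step 4→5:
  ẍ = (ẋ'−ẋ)/dt = (-1.011520073−-1.061881459)/0.021516 = 2.340648
  θ̈ = (θ̇'−θ̇)/dt = (-2.573050889−-2.434088043)/0.021516 = -6.458582
  sinθ=-0.239098, cosθ=0.970995
  F = (M+m)·ẍ + m·l·cosθ·θ̈ − m·l·sinθ·θ̇² = 3.705639 + -1.427889 − -0.322543 = 2.600294
step 5→6:
  ẍ = (ẋ'−ẋ)/dt = (-1.001076541−-1.011520073)/0.021516 = 0.485385
  θ̈ = (θ̇'−θ̇)/dt = (-2.672513612−-2.573050889)/0.021516 = -4.622733
  sinθ=-0.289600, cosθ=0.957148
  F = (M+m)·ẍ + m·l·cosθ·θ̈ − m·l·sinθ·θ̇² = 0.768445 + -1.007437 − -0.436551 = 0.197559

F_0 = 9.162390 N
F_1 = 5.659928 N
F_2 = 2.644686 N
F_3 = -3.237943 N
F_4 = 2.600294 N
F_5 = 0.197559 N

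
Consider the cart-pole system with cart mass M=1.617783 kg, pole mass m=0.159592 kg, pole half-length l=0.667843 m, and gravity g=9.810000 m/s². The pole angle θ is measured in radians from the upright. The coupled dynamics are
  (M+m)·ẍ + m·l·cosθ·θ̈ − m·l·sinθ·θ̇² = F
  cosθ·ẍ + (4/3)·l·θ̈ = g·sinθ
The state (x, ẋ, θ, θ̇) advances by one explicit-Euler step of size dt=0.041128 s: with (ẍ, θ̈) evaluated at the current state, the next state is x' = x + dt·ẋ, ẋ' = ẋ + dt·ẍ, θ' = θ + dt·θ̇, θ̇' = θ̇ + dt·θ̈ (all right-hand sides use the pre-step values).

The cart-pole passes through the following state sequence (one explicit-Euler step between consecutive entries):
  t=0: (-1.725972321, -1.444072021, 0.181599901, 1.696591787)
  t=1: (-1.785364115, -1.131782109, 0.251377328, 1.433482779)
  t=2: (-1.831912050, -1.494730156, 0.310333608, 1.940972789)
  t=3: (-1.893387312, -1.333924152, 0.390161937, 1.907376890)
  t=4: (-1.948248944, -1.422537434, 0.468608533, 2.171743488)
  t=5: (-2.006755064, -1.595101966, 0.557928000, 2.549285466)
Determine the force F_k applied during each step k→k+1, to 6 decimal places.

step 0→1:
  ẍ = (ẋ'−ẋ)/dt = (-1.131782109−-1.444072021)/0.041128 = 7.593122
  θ̈ = (θ̇'−θ̇)/dt = (1.433482779−1.696591787)/0.041128 = -6.397321
  sinθ=0.180603, cosθ=0.983556
  F = (M+m)·ẍ + m·l·cosθ·θ̈ − m·l·sinθ·θ̇² = 13.495825 + -0.670630 − 0.055407 = 12.769788
step 1→2:
  ẍ = (ẋ'−ẋ)/dt = (-1.494730156−-1.131782109)/0.041128 = -8.824841
  θ̈ = (θ̇'−θ̇)/dt = (1.940972789−1.433482779)/0.041128 = 12.339282
  sinθ=0.248738, cosθ=0.968571
  F = (M+m)·ẍ + m·l·cosθ·θ̈ − m·l·sinθ·θ̇² = -15.685051 + 1.273816 − 0.054477 = -14.465712
step 2→3:
  ẍ = (ẋ'−ẋ)/dt = (-1.333924152−-1.494730156)/0.041128 = 3.909891
  θ̈ = (θ̇'−θ̇)/dt = (1.907376890−1.940972789)/0.041128 = -0.816862
  sinθ=0.305376, cosθ=0.952232
  F = (M+m)·ẍ + m·l·cosθ·θ̈ − m·l·sinθ·θ̇² = 6.949343 + -0.082904 − 0.122620 = 6.743819
step 3→4:
  ẍ = (ẋ'−ẋ)/dt = (-1.422537434−-1.333924152)/0.041128 = -2.154573
  θ̈ = (θ̇'−θ̇)/dt = (2.171743488−1.907376890)/0.041128 = 6.427898
  sinθ=0.380338, cosθ=0.924847
  F = (M+m)·ẍ + m·l·cosθ·θ̈ − m·l·sinθ·θ̇² = -3.829484 + 0.633614 − 0.147478 = -3.343349
step 4→5:
  ẍ = (ẋ'−ẋ)/dt = (-1.595101966−-1.422537434)/0.041128 = -4.195792
  θ̈ = (θ̇'−θ̇)/dt = (2.549285466−2.171743488)/0.041128 = 9.179682
  sinθ=0.451645, cosθ=0.892198
  F = (M+m)·ẍ + m·l·cosθ·θ̈ − m·l·sinθ·θ̇² = -7.457496 + 0.872920 − 0.227039 = -6.811615

F_0 = 12.769788 N
F_1 = -14.465712 N
F_2 = 6.743819 N
F_3 = -3.343349 N
F_4 = -6.811615 N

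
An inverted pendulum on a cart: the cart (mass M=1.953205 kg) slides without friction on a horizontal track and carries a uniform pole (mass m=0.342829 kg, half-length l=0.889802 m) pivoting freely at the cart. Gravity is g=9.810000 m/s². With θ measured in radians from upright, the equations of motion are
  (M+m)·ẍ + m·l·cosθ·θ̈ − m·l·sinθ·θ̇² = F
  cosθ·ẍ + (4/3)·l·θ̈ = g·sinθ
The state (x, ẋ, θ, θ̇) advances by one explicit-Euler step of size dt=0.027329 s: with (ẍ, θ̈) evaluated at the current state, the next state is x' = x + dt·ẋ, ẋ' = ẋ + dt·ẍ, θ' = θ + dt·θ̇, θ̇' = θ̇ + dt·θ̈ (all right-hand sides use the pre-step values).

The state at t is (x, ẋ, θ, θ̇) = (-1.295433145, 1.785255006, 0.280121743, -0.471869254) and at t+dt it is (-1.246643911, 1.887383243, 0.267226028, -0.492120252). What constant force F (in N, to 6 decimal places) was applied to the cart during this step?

ẍ = (ẋ'−ẋ)/dt = (1.887383243−1.785255006)/0.027329 = 3.736991
θ̈ = (θ̇'−θ̇)/dt = (-0.492120252−-0.471869254)/0.027329 = -0.741008
sinθ=0.276473, cosθ=0.961022
F = (M+m)·ẍ + m·l·cosθ·θ̈ − m·l·sinθ·θ̇² = 8.580259 + -0.217234 − 0.018779 = 8.344247

F = 8.344247 N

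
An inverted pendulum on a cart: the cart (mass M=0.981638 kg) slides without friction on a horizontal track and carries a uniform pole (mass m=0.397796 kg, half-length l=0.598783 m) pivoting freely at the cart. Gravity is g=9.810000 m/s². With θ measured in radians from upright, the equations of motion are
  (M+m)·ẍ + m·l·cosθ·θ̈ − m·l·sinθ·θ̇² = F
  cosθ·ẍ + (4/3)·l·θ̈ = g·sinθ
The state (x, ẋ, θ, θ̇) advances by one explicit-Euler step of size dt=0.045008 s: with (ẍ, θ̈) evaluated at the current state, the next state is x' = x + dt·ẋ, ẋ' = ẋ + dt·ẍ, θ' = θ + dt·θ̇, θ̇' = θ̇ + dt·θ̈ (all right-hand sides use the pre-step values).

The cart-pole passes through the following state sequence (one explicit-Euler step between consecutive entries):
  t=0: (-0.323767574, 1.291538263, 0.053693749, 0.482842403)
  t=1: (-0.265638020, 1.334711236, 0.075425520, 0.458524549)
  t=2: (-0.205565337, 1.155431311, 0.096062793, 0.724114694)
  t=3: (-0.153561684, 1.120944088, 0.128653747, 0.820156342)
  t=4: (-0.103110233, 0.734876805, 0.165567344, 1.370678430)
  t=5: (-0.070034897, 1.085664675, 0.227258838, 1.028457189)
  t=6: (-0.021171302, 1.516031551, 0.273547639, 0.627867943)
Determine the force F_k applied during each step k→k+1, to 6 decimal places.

F_0 = 1.191702 N
F_1 = -4.096887 N
F_2 = -0.563033 N
F_3 = -8.963573 N
F_4 = 8.891064 N
F_5 = 11.067888 N

step 0→1:
  ẍ = (ẋ'−ẋ)/dt = (1.334711236−1.291538263)/0.045008 = 0.959229
  θ̈ = (θ̇'−θ̇)/dt = (0.458524549−0.482842403)/0.045008 = -0.540301
  sinθ=0.053668, cosθ=0.998559
  F = (M+m)·ẍ + m·l·cosθ·θ̈ − m·l·sinθ·θ̇² = 1.323193 + -0.128511 − 0.002980 = 1.191702
step 1→2:
  ẍ = (ẋ'−ẋ)/dt = (1.155431311−1.334711236)/0.045008 = -3.983290
  θ̈ = (θ̇'−θ̇)/dt = (0.724114694−0.458524549)/0.045008 = 5.900954
  sinθ=0.075354, cosθ=0.997157
  F = (M+m)·ẍ + m·l·cosθ·θ̈ − m·l·sinθ·θ̇² = -5.494686 + 1.401573 − 0.003774 = -4.096887
step 2→3:
  ẍ = (ẋ'−ẋ)/dt = (1.120944088−1.155431311)/0.045008 = -0.766247
  θ̈ = (θ̇'−θ̇)/dt = (0.820156342−0.724114694)/0.045008 = 2.133879
  sinθ=0.095915, cosθ=0.995390
  F = (M+m)·ẍ + m·l·cosθ·θ̈ − m·l·sinθ·θ̇² = -1.056986 + 0.505933 − 0.011979 = -0.563033
step 3→4:
  ẍ = (ẋ'−ẋ)/dt = (0.734876805−1.120944088)/0.045008 = -8.577748
  θ̈ = (θ̇'−θ̇)/dt = (1.370678430−0.820156342)/0.045008 = 12.231650
  sinθ=0.128299, cosθ=0.991736
  F = (M+m)·ẍ + m·l·cosθ·θ̈ − m·l·sinθ·θ̇² = -11.832437 + 2.889421 − 0.020556 = -8.963573
step 4→5:
  ẍ = (ẋ'−ẋ)/dt = (1.085664675−0.734876805)/0.045008 = 7.793900
  θ̈ = (θ̇'−θ̇)/dt = (1.028457189−1.370678430)/0.045008 = -7.603565
  sinθ=0.164812, cosθ=0.986325
  F = (M+m)·ẍ + m·l·cosθ·θ̈ − m·l·sinθ·θ̇² = 10.751171 + -1.786353 − 0.073755 = 8.891064
step 5→6:
  ẍ = (ẋ'−ẋ)/dt = (1.516031551−1.085664675)/0.045008 = 9.562008
  θ̈ = (θ̇'−θ̇)/dt = (0.627867943−1.028457189)/0.045008 = -8.900401
  sinθ=0.225308, cosθ=0.974288
  F = (M+m)·ẍ + m·l·cosθ·θ̈ − m·l·sinθ·θ̇² = 13.190160 + -2.065507 − 0.056765 = 11.067888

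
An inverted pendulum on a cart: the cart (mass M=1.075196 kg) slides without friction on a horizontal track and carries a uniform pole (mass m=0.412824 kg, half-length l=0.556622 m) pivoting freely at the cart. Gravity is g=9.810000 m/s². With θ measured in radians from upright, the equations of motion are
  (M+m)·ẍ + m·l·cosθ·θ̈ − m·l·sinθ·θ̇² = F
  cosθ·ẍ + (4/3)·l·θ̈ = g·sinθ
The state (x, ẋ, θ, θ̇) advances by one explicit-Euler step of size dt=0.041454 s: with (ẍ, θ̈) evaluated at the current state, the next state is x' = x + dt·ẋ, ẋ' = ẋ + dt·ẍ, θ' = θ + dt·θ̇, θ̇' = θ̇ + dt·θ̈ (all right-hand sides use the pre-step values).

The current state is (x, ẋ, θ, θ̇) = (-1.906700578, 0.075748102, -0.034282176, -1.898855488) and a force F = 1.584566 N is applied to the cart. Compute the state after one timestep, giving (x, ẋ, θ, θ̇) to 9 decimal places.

(-1.903560516, 0.134133305, -0.112997331, -1.996259316)

sinθ=-0.034275461, cosθ=0.999412424
temp = (F + m·l·θ̇²·sinθ)/(M+m) = (1.584566 + -0.028398306)/1.488020 = 1.045797566
θ̈ = (g·sinθ − cosθ·temp)/(l·(4/3 − m·cos²θ/(M+m))) = -2.349684661
ẍ = temp − m·l·θ̈·cosθ/(M+m) = 1.408433521
Euler: x'=-1.906700578+0.041454·0.075748102=-1.903560516, ẋ'=0.075748102+0.041454·1.408433521=0.134133305
       θ'=-0.034282176+0.041454·-1.898855488=-0.112997331, θ̇'=-1.898855488+0.041454·-2.349684661=-1.996259316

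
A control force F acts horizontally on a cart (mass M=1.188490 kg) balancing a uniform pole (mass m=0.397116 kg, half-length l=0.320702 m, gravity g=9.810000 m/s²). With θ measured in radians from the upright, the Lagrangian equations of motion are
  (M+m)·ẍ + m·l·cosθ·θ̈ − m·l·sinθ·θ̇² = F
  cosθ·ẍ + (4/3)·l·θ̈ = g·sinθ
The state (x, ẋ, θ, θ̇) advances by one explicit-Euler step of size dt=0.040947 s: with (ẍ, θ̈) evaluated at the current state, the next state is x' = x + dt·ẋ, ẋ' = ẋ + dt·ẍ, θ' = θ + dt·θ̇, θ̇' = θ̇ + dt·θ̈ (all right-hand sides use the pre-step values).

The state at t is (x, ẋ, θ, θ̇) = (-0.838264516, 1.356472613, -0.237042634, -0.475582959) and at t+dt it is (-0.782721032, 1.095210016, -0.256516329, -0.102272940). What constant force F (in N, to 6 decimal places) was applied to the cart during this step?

F = -8.981581 N

ẍ = (ẋ'−ẋ)/dt = (1.095210016−1.356472613)/0.040947 = -6.380506
θ̈ = (θ̇'−θ̇)/dt = (-0.102272940−-0.475582959)/0.040947 = 9.116908
sinθ=-0.234829, cosθ=0.972037
F = (M+m)·ẍ + m·l·cosθ·θ̈ − m·l·sinθ·θ̇² = -10.116969 + 1.128624 − -0.006764 = -8.981581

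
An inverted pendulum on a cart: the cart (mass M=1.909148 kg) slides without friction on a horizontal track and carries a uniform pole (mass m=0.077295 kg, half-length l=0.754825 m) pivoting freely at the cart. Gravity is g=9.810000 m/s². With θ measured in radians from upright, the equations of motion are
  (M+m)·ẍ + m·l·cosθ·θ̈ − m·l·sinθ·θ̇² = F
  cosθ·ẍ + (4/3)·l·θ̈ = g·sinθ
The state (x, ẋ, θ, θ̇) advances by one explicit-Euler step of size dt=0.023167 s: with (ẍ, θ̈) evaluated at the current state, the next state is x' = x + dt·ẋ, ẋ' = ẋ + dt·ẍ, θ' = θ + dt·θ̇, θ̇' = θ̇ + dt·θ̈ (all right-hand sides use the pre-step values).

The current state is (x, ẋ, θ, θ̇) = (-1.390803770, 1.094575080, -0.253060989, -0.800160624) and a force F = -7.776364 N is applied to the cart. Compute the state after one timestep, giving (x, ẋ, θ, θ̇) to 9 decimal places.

(-1.365445749, 1.002872982, -0.271598310, -0.768483816)

sinθ=-0.250368626, cosθ=0.968150583
temp = (F + m·l·θ̇²·sinθ)/(M+m) = (-7.776364 + -0.009352591)/1.986443 = -3.919426125
θ̈ = (g·sinθ − cosθ·temp)/(l·(4/3 − m·cos²θ/(M+m))) = 1.367324561
ẍ = temp − m·l·θ̈·cosθ/(M+m) = -3.958307006
Euler: x'=-1.390803770+0.023167·1.094575080=-1.365445749, ẋ'=1.094575080+0.023167·-3.958307006=1.002872982
       θ'=-0.253060989+0.023167·-0.800160624=-0.271598310, θ̇'=-0.800160624+0.023167·1.367324561=-0.768483816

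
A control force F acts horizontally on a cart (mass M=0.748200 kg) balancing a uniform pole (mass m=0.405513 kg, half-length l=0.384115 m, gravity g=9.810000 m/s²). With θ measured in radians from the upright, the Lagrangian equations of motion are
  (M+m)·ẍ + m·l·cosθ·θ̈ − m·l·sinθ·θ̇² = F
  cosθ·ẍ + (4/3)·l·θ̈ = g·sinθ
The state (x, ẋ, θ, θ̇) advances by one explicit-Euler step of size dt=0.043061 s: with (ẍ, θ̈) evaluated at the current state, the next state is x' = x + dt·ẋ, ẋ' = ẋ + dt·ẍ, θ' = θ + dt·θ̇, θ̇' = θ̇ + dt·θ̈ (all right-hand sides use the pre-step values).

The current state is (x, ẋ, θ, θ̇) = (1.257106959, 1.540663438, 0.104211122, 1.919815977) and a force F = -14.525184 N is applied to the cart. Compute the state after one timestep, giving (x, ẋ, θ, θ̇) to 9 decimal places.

sinθ=0.104022603, cosθ=0.994574933
temp = (F + m·l·θ̇²·sinθ)/(M+m) = (-14.525184 + 0.059719061)/1.153713 = -12.538183187
θ̈ = (g·sinθ − cosθ·temp)/(l·(4/3 − m·cos²θ/(M+m))) = 35.632591041
ẍ = temp − m·l·θ̈·cosθ/(M+m) = -17.322866245
Euler: x'=1.257106959+0.043061·1.540663438=1.323449467, ẋ'=1.540663438+0.043061·-17.322866245=0.794723495
       θ'=0.104211122+0.043061·1.919815977=0.186880318, θ̇'=1.919815977+0.043061·35.632591041=3.454190980

(1.323449467, 0.794723495, 0.186880318, 3.454190980)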